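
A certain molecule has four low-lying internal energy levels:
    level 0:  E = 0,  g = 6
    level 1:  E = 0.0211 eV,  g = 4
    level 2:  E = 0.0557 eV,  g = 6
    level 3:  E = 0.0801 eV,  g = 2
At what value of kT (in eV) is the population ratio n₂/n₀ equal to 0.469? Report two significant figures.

n₂/n₀ = (g₂/g₀) exp[−(E₂−E₀)/kT] = 0.469.
⇒ (E₂−E₀)/kT = ln((6/6)/0.469) = ln(2.132) = 0.7571.
kT = 0.0557 eV / 0.7571 = 0.074 eV.

0.074 eV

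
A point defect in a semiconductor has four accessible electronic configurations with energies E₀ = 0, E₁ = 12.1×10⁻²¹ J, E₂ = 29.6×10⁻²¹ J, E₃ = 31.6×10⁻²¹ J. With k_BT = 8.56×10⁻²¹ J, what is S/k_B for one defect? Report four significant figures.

0.6813

Eᵢ/kT = 0, 1.41355, 3.45794, 3.69159.
Z = Σ e^(−Eᵢ/kT) = e^(−0) + e^(−1.41355) + e^(−3.45794) + e^(−3.69159) = 1.00000 + 0.243278 + 0.0314946 + 0.0249323 = 1.29970.
⟨E⟩ = Σ EᵢPᵢ = 3.58834 ×10⁻²¹ J.
S/k_B = ln Z + ⟨E⟩/kT = ln(1.29970) + 3.58834/8.56 = 0.262133 + 0.419199 = 0.6813.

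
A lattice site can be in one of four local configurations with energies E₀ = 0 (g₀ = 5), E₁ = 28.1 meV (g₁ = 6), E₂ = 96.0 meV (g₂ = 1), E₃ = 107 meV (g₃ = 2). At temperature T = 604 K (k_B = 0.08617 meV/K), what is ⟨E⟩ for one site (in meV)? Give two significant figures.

k_BT = 0.08617 × 604 K = 52.05 meV.
Eᵢ/kT = 0, 0.5399, 1.844, 2.056.
Z = Σ gᵢe^(−Eᵢ/kT) = 5·e^(−0) + 6·e^(−0.5399) + 1·e^(−1.844) + 2·e^(−2.056) = 5.000 + 3.497 + 0.1582 + 0.2559 = 8.911.
⟨E⟩ = Σ Eᵢ gᵢe^(−Eᵢ/kT) / Z = (0·5.000 + 28.1·3.497 + 96.0·0.1582 + 107·0.2559) / 8.911 = 16 meV.

16 meV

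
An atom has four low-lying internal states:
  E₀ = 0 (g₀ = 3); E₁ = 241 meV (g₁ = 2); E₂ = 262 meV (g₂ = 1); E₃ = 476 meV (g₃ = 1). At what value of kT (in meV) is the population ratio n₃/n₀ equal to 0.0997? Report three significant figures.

394 meV

n₃/n₀ = (g₃/g₀) exp[−(E₃−E₀)/kT] = 0.0997.
⇒ (E₃−E₀)/kT = ln((1/3)/0.0997) = ln(3.3434) = 1.2070.
kT = 476 meV / 1.2070 = 394 meV.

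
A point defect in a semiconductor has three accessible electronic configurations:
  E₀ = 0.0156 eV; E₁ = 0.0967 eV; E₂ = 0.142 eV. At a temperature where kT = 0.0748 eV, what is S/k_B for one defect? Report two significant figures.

0.87

Eᵢ/kT = 0.2086, 1.293, 1.898.
Z = Σ e^(−Eᵢ/kT) = e^(−0.2086) + e^(−1.293) + e^(−1.898) = 0.8117 + 0.2744 + 0.1499 = 1.236.
⟨E⟩ = Σ EᵢPᵢ = 0.04893 eV.
S/k_B = ln Z + ⟨E⟩/kT = ln(1.236) + 0.04893/0.0748 = 0.2119 + 0.6541 = 0.87.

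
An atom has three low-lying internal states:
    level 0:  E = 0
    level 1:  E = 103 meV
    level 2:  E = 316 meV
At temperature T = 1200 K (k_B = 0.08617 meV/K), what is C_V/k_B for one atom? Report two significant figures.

k_BT = 0.08617 × 1200 K = 103.4 meV.
Eᵢ/kT = 0, 0.9961, 3.056.
Z = Σ e^(−Eᵢ/kT) = e^(−0) + e^(−0.9961) + e^(−3.056) = 1.000 + 0.3693 + 0.04708 = 1.416.
⟨E⟩ = 37.37 meV, ⟨E²⟩ = 6087 meV².
C_V/k_B = (⟨E²⟩ − ⟨E⟩²)/(kT)² = (6087 − 1397)/10690 = 0.44.

0.44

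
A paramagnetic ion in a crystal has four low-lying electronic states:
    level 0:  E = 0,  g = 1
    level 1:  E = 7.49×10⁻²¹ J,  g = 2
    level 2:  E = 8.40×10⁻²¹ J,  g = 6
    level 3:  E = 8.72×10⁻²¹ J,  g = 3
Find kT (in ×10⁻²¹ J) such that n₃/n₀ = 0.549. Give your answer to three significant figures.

5.13 ×10⁻²¹ J

n₃/n₀ = (g₃/g₀) exp[−(E₃−E₀)/kT] = 0.549.
⇒ (E₃−E₀)/kT = ln((3/1)/0.549) = ln(5.4645) = 1.6983.
kT = 8.72 ×10⁻²¹ J / 1.6983 = 5.13 ×10⁻²¹ J.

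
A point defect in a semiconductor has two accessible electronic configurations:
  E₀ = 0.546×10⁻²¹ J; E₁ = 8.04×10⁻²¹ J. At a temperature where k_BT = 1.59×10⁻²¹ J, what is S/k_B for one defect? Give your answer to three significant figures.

0.0509

Eᵢ/kT = 0.34340, 5.0566.
Z = Σ e^(−Eᵢ/kT) = e^(−0.34340) + e^(−5.0566) = 0.70935 + 0.0063672 = 0.71572.
⟨E⟩ = Σ EᵢPᵢ = 0.61267 ×10⁻²¹ J.
S/k_B = ln Z + ⟨E⟩/kT = ln(0.71572) + 0.61267/1.59 = -0.33447 + 0.38533 = 0.0509.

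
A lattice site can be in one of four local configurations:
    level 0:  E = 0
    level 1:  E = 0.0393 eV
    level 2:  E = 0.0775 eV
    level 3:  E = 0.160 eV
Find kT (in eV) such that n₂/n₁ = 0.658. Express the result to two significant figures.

0.091 eV

n₂/n₁ = exp[−(E₂−E₁)/kT] = 0.658.
⇒ (E₂−E₁)/kT = ln(1/0.658) = ln(1.520) = 0.4187.
kT = 0.0382 eV / 0.4187 = 0.091 eV.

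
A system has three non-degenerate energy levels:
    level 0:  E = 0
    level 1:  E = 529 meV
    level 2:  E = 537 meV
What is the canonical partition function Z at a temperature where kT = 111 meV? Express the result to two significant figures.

Z = 1.0

Eᵢ/kT = 0, 4.766, 4.838.
Z = Σ e^(−Eᵢ/kT) = e^(−0) + e^(−4.766) + e^(−4.838) = 1.000 + 0.008514 + 0.007923 = 1.016.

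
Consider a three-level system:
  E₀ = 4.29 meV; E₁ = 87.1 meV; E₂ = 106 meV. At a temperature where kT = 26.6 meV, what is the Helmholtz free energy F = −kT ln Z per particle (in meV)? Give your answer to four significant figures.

Eᵢ/kT = 0.161278, 3.27444, 3.98496.
Z = Σ e^(−Eᵢ/kT) = e^(−0.161278) + e^(−3.27444) + e^(−3.98496) = 0.851055 + 0.0378381 + 0.0185932 = 0.907486.
F = −kT ln Z = −26.6 × ln(0.907486) = −26.6 × -0.0970771 = 2.582 meV.

2.582 meV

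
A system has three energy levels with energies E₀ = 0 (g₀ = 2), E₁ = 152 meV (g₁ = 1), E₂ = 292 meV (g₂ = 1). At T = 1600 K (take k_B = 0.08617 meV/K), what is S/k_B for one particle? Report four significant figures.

k_BT = 0.08617 × 1600 K = 137.872 meV.
Eᵢ/kT = 0, 1.10247, 2.11791.
Z = Σ gᵢe^(−Eᵢ/kT) = 2·e^(−0) + 1·e^(−1.10247) + 1·e^(−2.11791) = 2.00000 + 0.332050 + 0.120283 = 2.45233.
⟨E⟩ = Σ EᵢPᵢ = 34.9032 meV.
S/k_B = ln Z + ⟨E⟩/kT = ln(2.45233) + 34.9032/137.872 = 0.897039 + 0.253157 = 1.150.

1.150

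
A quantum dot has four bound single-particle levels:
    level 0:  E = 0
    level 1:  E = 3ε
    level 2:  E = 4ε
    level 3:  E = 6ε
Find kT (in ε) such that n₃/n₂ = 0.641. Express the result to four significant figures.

n₃/n₂ = exp[−(E₃−E₂)/kT] = 0.641.
⇒ (E₃−E₂)/kT = ln(1/0.641) = ln(1.56006) = 0.444724.
kT = 2ε / 0.444724 = 4.497 ε.

4.497 ε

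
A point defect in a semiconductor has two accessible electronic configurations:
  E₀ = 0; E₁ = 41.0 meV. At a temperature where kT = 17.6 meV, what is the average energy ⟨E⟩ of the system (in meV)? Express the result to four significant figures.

Eᵢ/kT = 0, 2.32955.
Z = Σ e^(−Eᵢ/kT) = e^(−0) + e^(−2.32955) = 1.00000 + 0.0973395 = 1.09734.
⟨E⟩ = Σ Eᵢ e^(−Eᵢ/kT) / Z = (0·1.00000 + 41.0·0.0973395) / 1.09734 = 3.637 meV.

3.637 meV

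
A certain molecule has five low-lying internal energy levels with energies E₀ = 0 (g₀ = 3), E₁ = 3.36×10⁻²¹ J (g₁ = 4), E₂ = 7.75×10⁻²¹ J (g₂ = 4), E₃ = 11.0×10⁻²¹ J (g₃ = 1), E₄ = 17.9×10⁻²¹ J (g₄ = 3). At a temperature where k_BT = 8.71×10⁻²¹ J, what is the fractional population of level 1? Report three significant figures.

0.339

Eᵢ/kT = 0, 0.38576, 0.88978, 1.2629, 2.0551.
Z = Σ gᵢe^(−Eᵢ/kT) = 3·e^(−0) + 4·e^(−0.38576) + 4·e^(−0.88978) + 1·e^(−1.2629) + 3·e^(−2.0551) = 3.0000 + 2.7197 + 1.6430 + 0.28283 + 0.38424 = 8.0298.
P₁ = g₁ e^(−E₁/kT) / Z = 2.7197/8.0298 = 0.339.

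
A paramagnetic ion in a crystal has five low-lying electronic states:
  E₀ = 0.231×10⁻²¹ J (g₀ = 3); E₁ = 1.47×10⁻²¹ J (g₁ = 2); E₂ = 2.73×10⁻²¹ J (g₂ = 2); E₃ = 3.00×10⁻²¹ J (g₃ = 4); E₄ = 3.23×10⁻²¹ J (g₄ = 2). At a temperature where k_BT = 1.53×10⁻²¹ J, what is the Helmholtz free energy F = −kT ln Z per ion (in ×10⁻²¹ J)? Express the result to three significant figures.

-2.30 ×10⁻²¹ J

Eᵢ/kT = 0.15098, 0.96078, 1.7843, 1.9608, 2.1111.
Z = Σ gᵢe^(−Eᵢ/kT) = 3·e^(−0.15098) + 2·e^(−0.96078) + 2·e^(−1.7843) + 4·e^(−1.9608) + 2·e^(−2.1111) = 2.5796 + 0.76519 + 0.33583 + 0.56298 + 0.24221 = 4.4858.
F = −kT ln Z = −1.53 × ln(4.4858) = −1.53 × 1.5009 = -2.30 ×10⁻²¹ J.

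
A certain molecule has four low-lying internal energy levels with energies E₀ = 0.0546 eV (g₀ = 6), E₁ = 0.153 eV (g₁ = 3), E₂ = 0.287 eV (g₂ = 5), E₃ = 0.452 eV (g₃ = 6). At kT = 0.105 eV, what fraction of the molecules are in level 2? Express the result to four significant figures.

Eᵢ/kT = 0.520000, 1.45714, 2.73333, 4.30476.
Z = Σ gᵢe^(−Eᵢ/kT) = 6·e^(−0.520000) + 3·e^(−1.45714) + 5·e^(−2.73333) + 6·e^(−4.30476) = 3.56712 + 0.698704 + 0.325012 + 0.0810248 = 4.67186.
P₂ = g₂ e^(−E₂/kT) / Z = 0.325012/4.67186 = 0.06957.

0.06957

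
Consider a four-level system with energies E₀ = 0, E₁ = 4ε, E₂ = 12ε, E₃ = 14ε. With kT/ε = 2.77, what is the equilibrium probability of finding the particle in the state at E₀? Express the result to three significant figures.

0.796

Eᵢ/kT = 0, 1.4440, 4.3321, 5.0542.
Z = Σ e^(−Eᵢ/kT) = e^(−0) + e^(−1.4440) + e^(−4.3321) + e^(−5.0542) = 1.0000 + 0.23598 + 0.013140 + 0.0063825 = 1.2555.
P₀ = e^(−E₀/kT) / Z = 1.0000/1.2555 = 0.796.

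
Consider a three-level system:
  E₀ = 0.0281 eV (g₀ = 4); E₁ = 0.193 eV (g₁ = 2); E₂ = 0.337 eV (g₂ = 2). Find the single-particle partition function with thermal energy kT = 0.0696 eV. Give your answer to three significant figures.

Eᵢ/kT = 0.40374, 2.7730, 4.8420.
Z = Σ gᵢe^(−Eᵢ/kT) = 4·e^(−0.40374) + 2·e^(−2.7730) + 2·e^(−4.8420) = 2.6713 + 0.12495 + 0.015783 = 2.8120.

Z = 2.81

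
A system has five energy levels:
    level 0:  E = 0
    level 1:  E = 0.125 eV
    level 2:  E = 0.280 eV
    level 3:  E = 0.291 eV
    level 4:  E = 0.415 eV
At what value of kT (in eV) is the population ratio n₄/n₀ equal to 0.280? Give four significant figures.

0.3260 eV

n₄/n₀ = exp[−(E₄−E₀)/kT] = 0.280.
⇒ (E₄−E₀)/kT = ln(1/0.280) = ln(3.57143) = 1.27297.
kT = 0.415 eV / 1.27297 = 0.3260 eV.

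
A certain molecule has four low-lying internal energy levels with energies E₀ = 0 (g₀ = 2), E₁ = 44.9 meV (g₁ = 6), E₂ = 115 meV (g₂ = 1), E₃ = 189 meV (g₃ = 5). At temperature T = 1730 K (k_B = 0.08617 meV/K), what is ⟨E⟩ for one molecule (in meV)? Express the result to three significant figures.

k_BT = 0.08617 × 1730 K = 149.07 meV.
Eᵢ/kT = 0, 0.30120, 0.77145, 1.2679.
Z = Σ gᵢe^(−Eᵢ/kT) = 2·e^(−0) + 6·e^(−0.30120) + 1·e^(−0.77145) + 5·e^(−1.2679) = 2.0000 + 4.4396 + 0.46234 + 1.4071 = 8.3090.
⟨E⟩ = Σ Eᵢ gᵢe^(−Eᵢ/kT) / Z = (0·2.0000 + 44.9·4.4396 + 115·0.46234 + 189·1.4071) / 8.3090 = 62.4 meV.

62.4 meV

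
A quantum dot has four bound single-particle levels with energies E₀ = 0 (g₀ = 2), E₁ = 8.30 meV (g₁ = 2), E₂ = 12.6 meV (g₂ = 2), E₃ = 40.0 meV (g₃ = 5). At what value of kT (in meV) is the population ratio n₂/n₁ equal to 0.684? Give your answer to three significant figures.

n₂/n₁ = (g₂/g₁) exp[−(E₂−E₁)/kT] = 0.684.
⇒ (E₂−E₁)/kT = ln((2/2)/0.684) = ln(1.4620) = 0.37981.
kT = 4.30 meV / 0.37981 = 11.3 meV.

11.3 meV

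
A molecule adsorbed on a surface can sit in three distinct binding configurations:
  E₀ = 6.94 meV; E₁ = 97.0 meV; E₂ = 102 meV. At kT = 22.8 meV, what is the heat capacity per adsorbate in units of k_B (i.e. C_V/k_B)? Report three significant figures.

Eᵢ/kT = 0.30439, 4.2544, 4.4737.
Z = Σ e^(−Eᵢ/kT) = e^(−0.30439) + e^(−4.2544) + e^(−4.4737) = 0.73757 + 0.014202 + 0.011405 = 0.76318.
⟨E⟩ = 10.036 meV, ⟨E²⟩ = 377.12 meV².
C_V/k_B = (⟨E²⟩ − ⟨E⟩²)/(kT)² = (377.12 − 100.72)/519.84 = 0.532.

0.532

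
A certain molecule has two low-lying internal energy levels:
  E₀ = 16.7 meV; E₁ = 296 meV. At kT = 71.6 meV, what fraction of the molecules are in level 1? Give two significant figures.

Eᵢ/kT = 0.2332, 4.134.
Z = Σ e^(−Eᵢ/kT) = e^(−0.2332) + e^(−4.134) = 0.7920 + 0.01602 = 0.8080.
P₁ = e^(−E₁/kT) / Z = 0.01602/0.8080 = 0.020.

0.020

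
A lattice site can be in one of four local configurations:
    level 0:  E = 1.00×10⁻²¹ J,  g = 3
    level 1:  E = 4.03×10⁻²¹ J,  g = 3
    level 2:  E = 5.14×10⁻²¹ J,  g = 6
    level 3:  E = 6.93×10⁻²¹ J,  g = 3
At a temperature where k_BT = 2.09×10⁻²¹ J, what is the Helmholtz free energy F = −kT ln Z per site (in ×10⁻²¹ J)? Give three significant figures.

-2.24 ×10⁻²¹ J

Eᵢ/kT = 0.47847, 1.9282, 2.4593, 3.3158.
Z = Σ gᵢe^(−Eᵢ/kT) = 3·e^(−0.47847) + 3·e^(−1.9282) + 6·e^(−2.4593) + 3·e^(−3.3158) = 1.8592 + 0.43623 + 0.51297 + 0.10891 = 2.9173.
F = −kT ln Z = −2.09 × ln(2.9173) = −2.09 × 1.0707 = -2.24 ×10⁻²¹ J.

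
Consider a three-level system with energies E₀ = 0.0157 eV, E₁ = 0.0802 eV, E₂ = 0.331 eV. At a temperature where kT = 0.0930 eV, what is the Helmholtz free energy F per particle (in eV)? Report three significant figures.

-0.0241 eV

Eᵢ/kT = 0.16882, 0.86237, 3.5591.
Z = Σ e^(−Eᵢ/kT) = e^(−0.16882) + e^(−0.86237) + e^(−3.5591) = 0.84466 + 0.42216 + 0.028464 = 1.2953.
F = −kT ln Z = −0.0930 × ln(1.2953) = −0.0930 × 0.25874 = -0.0241 eV.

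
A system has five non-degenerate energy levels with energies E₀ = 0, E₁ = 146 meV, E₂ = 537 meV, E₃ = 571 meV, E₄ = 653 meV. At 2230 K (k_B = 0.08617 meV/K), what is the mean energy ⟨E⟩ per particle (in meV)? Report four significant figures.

k_BT = 0.08617 × 2230 K = 192.159 meV.
Eᵢ/kT = 0, 0.759787, 2.79456, 2.97150, 3.39823.
Z = Σ e^(−Eᵢ/kT) = e^(−0) + e^(−0.759787) + e^(−2.79456) + e^(−2.97150) + e^(−3.39823) = 1.00000 + 0.467766 + 0.0611418 + 0.0512264 + 0.0334324 = 1.61357.
⟨E⟩ = Σ Eᵢ e^(−Eᵢ/kT) / Z = (0·1.00000 + 146·0.467766 + 537·0.0611418 + 571·0.0512264 + 653·0.0334324) / 1.61357 = 94.33 meV.

94.33 meV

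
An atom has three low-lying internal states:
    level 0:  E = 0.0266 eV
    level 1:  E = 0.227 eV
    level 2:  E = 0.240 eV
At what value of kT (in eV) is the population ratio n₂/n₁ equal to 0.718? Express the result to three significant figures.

n₂/n₁ = exp[−(E₂−E₁)/kT] = 0.718.
⇒ (E₂−E₁)/kT = ln(1/0.718) = ln(1.3928) = 0.33132.
kT = 0.013 eV / 0.33132 = 0.0392 eV.

0.0392 eV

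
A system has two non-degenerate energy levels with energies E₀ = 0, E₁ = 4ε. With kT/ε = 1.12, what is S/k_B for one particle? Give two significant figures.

Eᵢ/kT = 0, 3.571.
Z = Σ e^(−Eᵢ/kT) = e^(−0) + e^(−3.571) = 1.000 + 0.02813 = 1.028.
⟨E⟩ = Σ EᵢPᵢ = 0.1095 ε.
S/k_B = ln Z + ⟨E⟩/kT = ln(1.028) + 0.1095/1.12 = 0.02762 + 0.09777 = 0.13.

0.13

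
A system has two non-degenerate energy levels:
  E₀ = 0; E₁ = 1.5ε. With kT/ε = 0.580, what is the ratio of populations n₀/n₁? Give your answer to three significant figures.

n₀/n₁ = exp[−(E₀−E₁)/kT] = exp(−(-1.5ε)/(0.580ε)) = exp(2.5862) = 13.3.

13.3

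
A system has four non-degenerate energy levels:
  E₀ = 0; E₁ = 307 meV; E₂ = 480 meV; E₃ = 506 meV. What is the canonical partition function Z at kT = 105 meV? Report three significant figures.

Z = 1.07

Eᵢ/kT = 0, 2.9238, 4.5714, 4.8190.
Z = Σ e^(−Eᵢ/kT) = e^(−0) + e^(−2.9238) + e^(−4.5714) + e^(−4.8190) = 1.0000 + 0.053729 + 0.010343 + 0.0080749 = 1.0721.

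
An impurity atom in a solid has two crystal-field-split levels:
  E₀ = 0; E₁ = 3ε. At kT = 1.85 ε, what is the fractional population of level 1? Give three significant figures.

Eᵢ/kT = 0, 1.6216.
Z = Σ e^(−Eᵢ/kT) = e^(−0) + e^(−1.6216) = 1.0000 + 0.19758 = 1.1976.
P₁ = e^(−E₁/kT) / Z = 0.19758/1.1976 = 0.165.

0.165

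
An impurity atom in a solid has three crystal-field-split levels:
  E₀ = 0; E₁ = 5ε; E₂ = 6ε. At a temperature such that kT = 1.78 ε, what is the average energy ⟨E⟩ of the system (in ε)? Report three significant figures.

Eᵢ/kT = 0, 2.8090, 3.3708.
Z = Σ e^(−Eᵢ/kT) = e^(−0) + e^(−2.8090) + e^(−3.3708) = 1.0000 + 0.060265 + 0.034362 = 1.0946.
⟨E⟩ = Σ Eᵢ e^(−Eᵢ/kT) / Z = (0·1.0000 + 5·0.060265 + 6·0.034362) / 1.0946 = 0.464 ε.

0.464 ε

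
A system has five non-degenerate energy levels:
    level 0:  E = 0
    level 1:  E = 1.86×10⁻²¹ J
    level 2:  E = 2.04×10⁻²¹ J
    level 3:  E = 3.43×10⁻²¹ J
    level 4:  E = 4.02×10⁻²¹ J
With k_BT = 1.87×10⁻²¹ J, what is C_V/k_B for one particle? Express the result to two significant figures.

0.51

Eᵢ/kT = 0, 0.9947, 1.091, 1.834, 2.150.
Z = Σ e^(−Eᵢ/kT) = e^(−0) + e^(−0.9947) + e^(−1.091) + e^(−1.834) + e^(−2.150) = 1.000 + 0.3698 + 0.3359 + 0.1598 + 0.1165 = 1.982.
⟨E⟩ = 1.206, ⟨E²⟩ = 3.249.
C_V/k_B = (⟨E²⟩ − ⟨E⟩²)/(kT)² = (3.249 − 1.454)/3.497 = 0.51.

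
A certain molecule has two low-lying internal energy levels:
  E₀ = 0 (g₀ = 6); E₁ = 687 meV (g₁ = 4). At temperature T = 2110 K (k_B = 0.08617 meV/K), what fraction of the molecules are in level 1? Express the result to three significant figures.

0.0150

k_BT = 0.08617 × 2110 K = 181.82 meV.
Eᵢ/kT = 0, 3.7785.
Z = Σ gᵢe^(−Eᵢ/kT) = 6·e^(−0) + 4·e^(−3.7785) = 6.0000 + 0.091428 = 6.0914.
P₁ = g₁ e^(−E₁/kT) / Z = 0.091428/6.0914 = 0.0150.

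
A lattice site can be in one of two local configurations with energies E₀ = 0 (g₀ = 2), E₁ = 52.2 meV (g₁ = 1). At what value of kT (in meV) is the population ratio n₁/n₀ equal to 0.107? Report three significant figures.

33.9 meV

n₁/n₀ = (g₁/g₀) exp[−(E₁−E₀)/kT] = 0.107.
⇒ (E₁−E₀)/kT = ln((1/2)/0.107) = ln(4.6729) = 1.5418.
kT = 52.2 meV / 1.5418 = 33.9 meV.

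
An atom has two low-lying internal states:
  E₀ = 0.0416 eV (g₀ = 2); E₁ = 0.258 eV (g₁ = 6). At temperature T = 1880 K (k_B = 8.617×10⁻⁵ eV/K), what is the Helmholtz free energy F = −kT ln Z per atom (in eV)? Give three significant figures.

k_BT = 8.617×10⁻⁵ × 1880 K = 0.16200 eV.
Eᵢ/kT = 0.25679, 1.5926.
Z = Σ gᵢe^(−Eᵢ/kT) = 2·e^(−0.25679) + 6·e^(−1.5926) = 1.5471 + 1.2204 = 2.7675.
F = −kT ln Z = −0.16200 × ln(2.7675) = −0.16200 × 1.0179 = -0.165 eV.

-0.165 eV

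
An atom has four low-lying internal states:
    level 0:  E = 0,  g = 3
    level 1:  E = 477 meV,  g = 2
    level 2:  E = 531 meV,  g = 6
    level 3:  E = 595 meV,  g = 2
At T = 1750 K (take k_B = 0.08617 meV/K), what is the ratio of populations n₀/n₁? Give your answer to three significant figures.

35.5

k_BT = 0.08617 × 1750 K = 150.80 meV.
n₀/n₁ = (g₀/g₁) exp[−(E₀−E₁)/kT] = (3/2) × exp(−(-477 meV)/(150.80 meV)) = (3/2) × exp(3.1631) = 35.5.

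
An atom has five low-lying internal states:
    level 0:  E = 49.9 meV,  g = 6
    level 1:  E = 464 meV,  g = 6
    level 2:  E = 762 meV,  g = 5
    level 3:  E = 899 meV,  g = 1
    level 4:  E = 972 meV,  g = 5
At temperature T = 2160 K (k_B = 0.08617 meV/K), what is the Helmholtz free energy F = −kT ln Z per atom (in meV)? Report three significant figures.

k_BT = 0.08617 × 2160 K = 186.13 meV.
Eᵢ/kT = 0.26809, 2.4929, 4.0939, 4.8300, 5.2222.
Z = Σ gᵢe^(−Eᵢ/kT) = 6·e^(−0.26809) + 6·e^(−2.4929) + 5·e^(−4.0939) + 1·e^(−4.8300) + 5·e^(−5.2222) = 4.5890 + 0.49602 + 0.083370 + 0.0079865 + 0.026977 = 5.2034.
F = −kT ln Z = −186.13 × ln(5.2034) = −186.13 × 1.6493 = -307 meV.

-307 meV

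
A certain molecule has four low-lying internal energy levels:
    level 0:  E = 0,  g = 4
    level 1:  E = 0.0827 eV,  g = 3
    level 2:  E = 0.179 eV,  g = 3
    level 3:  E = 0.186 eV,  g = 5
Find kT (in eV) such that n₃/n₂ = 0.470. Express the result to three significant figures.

n₃/n₂ = (g₃/g₂) exp[−(E₃−E₂)/kT] = 0.470.
⇒ (E₃−E₂)/kT = ln((5/3)/0.470) = ln(3.5461) = 1.2658.
kT = 0.007 eV / 1.2658 = 0.00553 eV.

0.00553 eV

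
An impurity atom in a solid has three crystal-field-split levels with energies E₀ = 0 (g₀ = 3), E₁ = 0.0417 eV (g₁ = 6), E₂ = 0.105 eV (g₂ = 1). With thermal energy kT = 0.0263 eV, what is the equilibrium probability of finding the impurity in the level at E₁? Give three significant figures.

Eᵢ/kT = 0, 1.5856, 3.9924.
Z = Σ gᵢe^(−Eᵢ/kT) = 3·e^(−0) + 6·e^(−1.5856) + 1·e^(−3.9924) = 3.0000 + 1.2289 + 0.018455 = 4.2474.
P₁ = g₁ e^(−E₁/kT) / Z = 1.2289/4.2474 = 0.289.

0.289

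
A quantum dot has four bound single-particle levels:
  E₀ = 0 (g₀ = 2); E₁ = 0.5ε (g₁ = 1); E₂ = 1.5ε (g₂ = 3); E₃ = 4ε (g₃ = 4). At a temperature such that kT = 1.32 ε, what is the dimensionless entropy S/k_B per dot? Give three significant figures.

1.85

Eᵢ/kT = 0, 0.37879, 1.1364, 3.0303.
Z = Σ gᵢe^(−Eᵢ/kT) = 2·e^(−0) + 1·e^(−0.37879) + 3·e^(−1.1364) + 4·e^(−3.0303) = 2.0000 + 0.68469 + 0.96292 + 0.19320 = 3.8408.
⟨E⟩ = Σ EᵢPᵢ = 0.66640 ε.
S/k_B = ln Z + ⟨E⟩/kT = ln(3.8408) + 0.66640/1.32 = 1.3457 + 0.50485 = 1.85.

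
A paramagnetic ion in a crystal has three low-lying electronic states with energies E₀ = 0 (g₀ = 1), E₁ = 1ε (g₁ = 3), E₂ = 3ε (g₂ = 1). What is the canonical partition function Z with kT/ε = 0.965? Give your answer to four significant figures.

Z = 2.109

Eᵢ/kT = 0, 1.03627, 3.10881.
Z = Σ gᵢe^(−Eᵢ/kT) = 1·e^(−0) + 3·e^(−1.03627) + 1·e^(−3.10881) = 1.00000 + 1.06433 + 0.0446541 = 2.10898.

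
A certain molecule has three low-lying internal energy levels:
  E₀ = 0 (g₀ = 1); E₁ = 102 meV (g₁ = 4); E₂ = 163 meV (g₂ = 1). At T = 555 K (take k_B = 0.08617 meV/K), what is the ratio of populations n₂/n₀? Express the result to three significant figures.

0.0331

k_BT = 0.08617 × 555 K = 47.824 meV.
n₂/n₀ = (g₂/g₀) exp[−(E₂−E₀)/kT] = (1/1) × exp(−(163 meV)/(47.824 meV)) = (1/1) × exp(-3.4083) = 0.0331.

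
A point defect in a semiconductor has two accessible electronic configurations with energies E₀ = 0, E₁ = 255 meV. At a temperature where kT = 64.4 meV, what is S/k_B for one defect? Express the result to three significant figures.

0.0930

Eᵢ/kT = 0, 3.9596.
Z = Σ e^(−Eᵢ/kT) = e^(−0) + e^(−3.9596) = 1.0000 + 0.019071 = 1.0191.
⟨E⟩ = Σ EᵢPᵢ = 4.7720 meV.
S/k_B = ln Z + ⟨E⟩/kT = ln(1.0191) + 4.7720/64.4 = 0.018920 + 0.074099 = 0.0930.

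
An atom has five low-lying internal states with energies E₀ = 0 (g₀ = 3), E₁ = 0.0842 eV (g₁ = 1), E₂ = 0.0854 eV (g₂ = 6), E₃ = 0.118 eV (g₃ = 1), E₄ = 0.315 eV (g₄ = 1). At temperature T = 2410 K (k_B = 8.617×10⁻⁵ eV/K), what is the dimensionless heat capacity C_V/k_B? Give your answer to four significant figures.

0.08211

k_BT = 8.617×10⁻⁵ × 2410 K = 0.207670 eV.
Eᵢ/kT = 0, 0.405451, 0.411229, 0.568209, 1.51683.
Z = Σ gᵢe^(−Eᵢ/kT) = 3·e^(−0) + 1·e^(−0.405451) + 6·e^(−0.411229) + 1·e^(−0.568209) + 1·e^(−1.51683) = 3.00000 + 0.666676 + 3.97701 + 0.566539 + 0.219406 = 8.42963.
⟨E⟩ = 0.0630793 eV, ⟨E²⟩ = 0.00751996 eV².
C_V/k_B = (⟨E²⟩ − ⟨E⟩²)/(kT)² = (0.00751996 − 0.00397900)/0.0431268 = 0.08211.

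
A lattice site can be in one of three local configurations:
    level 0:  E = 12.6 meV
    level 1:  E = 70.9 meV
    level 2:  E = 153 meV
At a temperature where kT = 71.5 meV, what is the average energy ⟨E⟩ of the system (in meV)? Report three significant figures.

41.3 meV

Eᵢ/kT = 0.17622, 0.99161, 2.1399.
Z = Σ e^(−Eᵢ/kT) = e^(−0.17622) + e^(−0.99161) + e^(−2.1399) = 0.83843 + 0.37098 + 0.11767 = 1.3271.
⟨E⟩ = Σ Eᵢ e^(−Eᵢ/kT) / Z = (12.6·0.83843 + 70.9·0.37098 + 153·0.11767) / 1.3271 = 41.3 meV.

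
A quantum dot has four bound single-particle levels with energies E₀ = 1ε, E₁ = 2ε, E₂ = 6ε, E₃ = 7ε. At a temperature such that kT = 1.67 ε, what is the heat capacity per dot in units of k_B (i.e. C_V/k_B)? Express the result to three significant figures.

Eᵢ/kT = 0.59880, 1.1976, 3.5928, 4.1916.
Z = Σ e^(−Eᵢ/kT) = e^(−0.59880) + e^(−1.1976) + e^(−3.5928) + e^(−4.1916) = 0.54947 + 0.30192 + 0.027521 + 0.015122 = 0.89403.
⟨E⟩ = 1.5931 ε, ⟨E²⟩ = 3.9024 ε².
C_V/k_B = (⟨E²⟩ − ⟨E⟩²)/(kT)² = (3.9024 − 2.5380)/2.7889 = 0.489.

0.489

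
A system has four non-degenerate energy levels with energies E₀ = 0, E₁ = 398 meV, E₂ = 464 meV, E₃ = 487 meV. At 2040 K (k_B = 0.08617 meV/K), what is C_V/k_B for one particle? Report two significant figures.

0.99

k_BT = 0.08617 × 2040 K = 175.8 meV.
Eᵢ/kT = 0, 2.264, 2.639, 2.770.
Z = Σ e^(−Eᵢ/kT) = e^(−0) + e^(−2.264) + e^(−2.639) + e^(−2.770) = 1.000 + 0.1039 + 0.07143 + 0.06266 = 1.238.
⟨E⟩ = 84.82 meV, ⟨E²⟩ = 37720 meV².
C_V/k_B = (⟨E²⟩ − ⟨E⟩²)/(kT)² = (37720 − 7194)/30910 = 0.99.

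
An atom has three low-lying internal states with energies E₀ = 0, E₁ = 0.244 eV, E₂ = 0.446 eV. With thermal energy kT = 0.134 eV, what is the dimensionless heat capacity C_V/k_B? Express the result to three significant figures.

Eᵢ/kT = 0, 1.8209, 3.3284.
Z = Σ e^(−Eᵢ/kT) = e^(−0) + e^(−1.8209) + e^(−3.3284) = 1.0000 + 0.16188 + 0.035850 = 1.1977.
⟨E⟩ = 0.046329 eV, ⟨E²⟩ = 0.014001 eV².
C_V/k_B = (⟨E²⟩ − ⟨E⟩²)/(kT)² = (0.014001 − 0.0021464)/0.017956 = 0.660.

0.660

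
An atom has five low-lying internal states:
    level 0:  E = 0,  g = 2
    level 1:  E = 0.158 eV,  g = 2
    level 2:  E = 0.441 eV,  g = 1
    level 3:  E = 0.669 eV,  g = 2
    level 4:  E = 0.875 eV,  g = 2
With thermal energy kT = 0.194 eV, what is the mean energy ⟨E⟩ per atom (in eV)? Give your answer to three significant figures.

Eᵢ/kT = 0, 0.81443, 2.2732, 3.4485, 4.5103.
Z = Σ gᵢe^(−Eᵢ/kT) = 2·e^(−0) + 2·e^(−0.81443) + 1·e^(−2.2732) + 2·e^(−3.4485) + 2·e^(−4.5103) = 2.0000 + 0.88578 + 0.10298 + 0.063587 + 0.021990 = 3.0743.
⟨E⟩ = Σ Eᵢ gᵢe^(−Eᵢ/kT) / Z = (0·2.0000 + 0.158·0.88578 + 0.441·0.10298 + 0.669·0.063587 + 0.875·0.021990) / 3.0743 = 0.0804 eV.

0.0804 eV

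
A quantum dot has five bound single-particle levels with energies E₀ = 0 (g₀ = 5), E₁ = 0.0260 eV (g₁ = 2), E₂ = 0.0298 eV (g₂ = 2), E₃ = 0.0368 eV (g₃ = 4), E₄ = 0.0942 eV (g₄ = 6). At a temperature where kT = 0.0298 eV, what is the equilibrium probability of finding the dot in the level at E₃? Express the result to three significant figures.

0.146

Eᵢ/kT = 0, 0.87248, 1.0000, 1.2349, 3.1611.
Z = Σ gᵢe^(−Eᵢ/kT) = 5·e^(−0) + 2·e^(−0.87248) + 2·e^(−1.0000) + 4·e^(−1.2349) + 6·e^(−3.1611) = 5.0000 + 0.83583 + 0.73576 + 1.1635 + 0.25427 = 7.9894.
P₃ = g₃ e^(−E₃/kT) / Z = 1.1635/7.9894 = 0.146.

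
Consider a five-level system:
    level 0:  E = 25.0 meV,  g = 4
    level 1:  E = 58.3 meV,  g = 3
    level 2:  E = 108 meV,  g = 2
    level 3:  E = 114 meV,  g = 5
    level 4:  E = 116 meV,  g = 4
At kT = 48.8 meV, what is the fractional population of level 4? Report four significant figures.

0.08480

Eᵢ/kT = 0.512295, 1.19467, 2.21311, 2.33607, 2.37705.
Z = Σ gᵢe^(−Eᵢ/kT) = 4·e^(−0.512295) + 3·e^(−1.19467) + 2·e^(−2.21311) + 5·e^(−2.33607) + 4·e^(−2.37705) = 2.39648 + 0.908412 + 0.218720 + 0.483535 + 0.371296 = 4.37844.
P₄ = g₄ e^(−E₄/kT) / Z = 0.371296/4.37844 = 0.08480.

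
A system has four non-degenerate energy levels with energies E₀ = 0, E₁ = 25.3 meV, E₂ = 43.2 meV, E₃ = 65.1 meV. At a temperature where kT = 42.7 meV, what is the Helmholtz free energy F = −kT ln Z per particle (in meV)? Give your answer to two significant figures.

-32 meV

Eᵢ/kT = 0, 0.5925, 1.012, 1.525.
Z = Σ e^(−Eᵢ/kT) = e^(−0) + e^(−0.5925) + e^(−1.012) + e^(−1.525) = 1.000 + 0.5529 + 0.3635 + 0.2176 = 2.134.
F = −kT ln Z = −42.7 × ln(2.134) = −42.7 × 0.7580 = -32 meV.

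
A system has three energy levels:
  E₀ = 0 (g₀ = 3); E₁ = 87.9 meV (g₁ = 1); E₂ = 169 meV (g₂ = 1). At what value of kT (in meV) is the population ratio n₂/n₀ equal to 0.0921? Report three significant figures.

n₂/n₀ = (g₂/g₀) exp[−(E₂−E₀)/kT] = 0.0921.
⇒ (E₂−E₀)/kT = ln((1/3)/0.0921) = ln(3.6193) = 1.2863.
kT = 169 meV / 1.2863 = 131 meV.

131 meV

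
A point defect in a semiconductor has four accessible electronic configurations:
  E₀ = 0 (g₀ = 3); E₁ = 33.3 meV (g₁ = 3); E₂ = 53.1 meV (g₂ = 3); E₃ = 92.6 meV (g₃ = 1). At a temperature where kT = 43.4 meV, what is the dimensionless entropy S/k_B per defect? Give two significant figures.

Eᵢ/kT = 0, 0.7673, 1.224, 2.134.
Z = Σ gᵢe^(−Eᵢ/kT) = 3·e^(−0) + 3·e^(−0.7673) + 3·e^(−1.224) + 1·e^(−2.134) = 3.000 + 1.393 + 0.8822 + 0.1184 = 5.394.
⟨E⟩ = Σ EᵢPᵢ = 19.32 meV.
S/k_B = ln Z + ⟨E⟩/kT = ln(5.394) + 19.32/43.4 = 1.685 + 0.4452 = 2.1.

2.1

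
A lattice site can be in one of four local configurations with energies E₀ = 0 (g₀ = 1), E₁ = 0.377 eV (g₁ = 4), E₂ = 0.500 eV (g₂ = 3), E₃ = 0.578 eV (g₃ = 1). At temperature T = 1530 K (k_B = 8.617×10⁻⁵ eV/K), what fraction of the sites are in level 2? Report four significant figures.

0.05165

k_BT = 8.617×10⁻⁵ × 1530 K = 0.131840 eV.
Eᵢ/kT = 0, 2.85953, 3.79248, 4.38410.
Z = Σ gᵢe^(−Eᵢ/kT) = 1·e^(−0) + 4·e^(−2.85953) + 3·e^(−3.79248) + 1·e^(−4.38410) = 1.00000 + 0.229183 + 0.0676189 + 0.0124741 = 1.30928.
P₂ = g₂ e^(−E₂/kT) / Z = 0.0676189/1.30928 = 0.05165.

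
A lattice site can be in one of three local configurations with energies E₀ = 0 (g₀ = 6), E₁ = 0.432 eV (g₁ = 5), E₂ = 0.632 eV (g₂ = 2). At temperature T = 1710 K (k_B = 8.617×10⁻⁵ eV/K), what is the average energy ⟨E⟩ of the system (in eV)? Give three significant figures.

0.0210 eV

k_BT = 8.617×10⁻⁵ × 1710 K = 0.14735 eV.
Eᵢ/kT = 0, 2.9318, 4.2891.
Z = Σ gᵢe^(−Eᵢ/kT) = 6·e^(−0) + 5·e^(−2.9318) + 2·e^(−4.2891) = 6.0000 + 0.26651 + 0.027435 = 6.2939.
⟨E⟩ = Σ Eᵢ gᵢe^(−Eᵢ/kT) / Z = (0·6.0000 + 0.432·0.26651 + 0.632·0.027435) / 6.2939 = 0.0210 eV.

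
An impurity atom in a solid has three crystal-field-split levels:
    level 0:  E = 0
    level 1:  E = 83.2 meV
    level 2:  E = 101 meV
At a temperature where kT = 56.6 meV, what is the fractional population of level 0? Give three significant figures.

0.715

Eᵢ/kT = 0, 1.4700, 1.7845.
Z = Σ e^(−Eᵢ/kT) = e^(−0) + e^(−1.4700) + e^(−1.7845) = 1.0000 + 0.22993 + 0.16788 = 1.3978.
P₀ = e^(−E₀/kT) / Z = 1.0000/1.3978 = 0.715.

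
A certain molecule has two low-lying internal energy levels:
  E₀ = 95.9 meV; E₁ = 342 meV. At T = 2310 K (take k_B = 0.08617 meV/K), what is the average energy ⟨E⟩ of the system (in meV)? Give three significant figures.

k_BT = 0.08617 × 2310 K = 199.05 meV.
Eᵢ/kT = 0.48179, 1.7182.
Z = Σ e^(−Eᵢ/kT) = e^(−0.48179) + e^(−1.7182) = 0.61768 + 0.17939 = 0.79707.
⟨E⟩ = Σ Eᵢ e^(−Eᵢ/kT) / Z = (95.9·0.61768 + 342·0.17939) / 0.79707 = 151 meV.

151 meV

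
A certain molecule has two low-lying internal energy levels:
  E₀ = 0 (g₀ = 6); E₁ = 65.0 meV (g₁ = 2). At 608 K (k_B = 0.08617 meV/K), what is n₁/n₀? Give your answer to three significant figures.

k_BT = 0.08617 × 608 K = 52.391 meV.
n₁/n₀ = (g₁/g₀) exp[−(E₁−E₀)/kT] = (2/6) × exp(−(65.0 meV)/(52.391 meV)) = (2/6) × exp(-1.2407) = 0.0964.

0.0964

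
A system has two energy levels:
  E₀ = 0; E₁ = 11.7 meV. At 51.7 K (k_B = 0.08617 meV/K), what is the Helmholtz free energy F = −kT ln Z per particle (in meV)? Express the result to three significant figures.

k_BT = 0.08617 × 51.7 K = 4.4550 meV.
Eᵢ/kT = 0, 2.6263.
Z = Σ e^(−Eᵢ/kT) = e^(−0) + e^(−2.6263) = 1.0000 + 0.072346 = 1.0723.
F = −kT ln Z = −4.4550 × ln(1.0723) = −4.4550 × 0.069806 = -0.311 meV.

-0.311 meV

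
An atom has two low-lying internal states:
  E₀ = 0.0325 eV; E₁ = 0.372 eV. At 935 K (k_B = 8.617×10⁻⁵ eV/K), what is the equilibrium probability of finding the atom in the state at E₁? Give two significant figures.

k_BT = 8.617×10⁻⁵ × 935 K = 0.08057 eV.
Eᵢ/kT = 0.4034, 4.617.
Z = Σ e^(−Eᵢ/kT) = e^(−0.4034) + e^(−4.617) = 0.6680 + 0.009882 = 0.6779.
P₁ = e^(−E₁/kT) / Z = 0.009882/0.6779 = 0.015.

0.015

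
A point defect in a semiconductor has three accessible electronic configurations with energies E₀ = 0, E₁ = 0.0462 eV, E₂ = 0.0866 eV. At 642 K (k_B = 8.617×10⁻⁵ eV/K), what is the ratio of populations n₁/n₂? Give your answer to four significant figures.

2.076

k_BT = 8.617×10⁻⁵ × 642 K = 0.0553211 eV.
n₁/n₂ = exp[−(E₁−E₂)/kT] = exp(−(-0.0404 eV)/(0.0553211 eV)) = exp(0.730282) = 2.076.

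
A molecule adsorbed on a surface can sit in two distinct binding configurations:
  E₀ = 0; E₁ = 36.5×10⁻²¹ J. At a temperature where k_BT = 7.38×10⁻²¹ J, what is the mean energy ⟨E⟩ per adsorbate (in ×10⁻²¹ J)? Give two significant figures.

Eᵢ/kT = 0, 4.946.
Z = Σ e^(−Eᵢ/kT) = e^(−0) + e^(−4.946) = 1.000 + 0.007112 = 1.007.
⟨E⟩ = Σ Eᵢ e^(−Eᵢ/kT) / Z = (0·1.000 + 36.5·0.007112) / 1.007 = 0.26 ×10⁻²¹ J.

0.26 ×10⁻²¹ J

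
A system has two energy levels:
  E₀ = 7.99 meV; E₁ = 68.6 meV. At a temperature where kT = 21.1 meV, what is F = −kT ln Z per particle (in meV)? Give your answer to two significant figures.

Eᵢ/kT = 0.3787, 3.251.
Z = Σ e^(−Eᵢ/kT) = e^(−0.3787) + e^(−3.251) = 0.6848 + 0.03874 = 0.7235.
F = −kT ln Z = −21.1 × ln(0.7235) = −21.1 × -0.3237 = 6.8 meV.

6.8 meV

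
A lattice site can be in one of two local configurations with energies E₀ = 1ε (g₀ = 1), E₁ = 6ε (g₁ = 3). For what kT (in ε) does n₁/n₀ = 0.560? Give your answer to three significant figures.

2.98 ε

n₁/n₀ = (g₁/g₀) exp[−(E₁−E₀)/kT] = 0.560.
⇒ (E₁−E₀)/kT = ln((3/1)/0.560) = ln(5.3571) = 1.6784.
kT = 5ε / 1.6784 = 2.98 ε.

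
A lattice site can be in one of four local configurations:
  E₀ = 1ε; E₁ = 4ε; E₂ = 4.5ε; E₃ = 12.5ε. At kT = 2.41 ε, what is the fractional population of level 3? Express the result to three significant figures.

Eᵢ/kT = 0.41494, 1.6598, 1.8672, 5.1867.
Z = Σ e^(−Eᵢ/kT) = e^(−0.41494) + e^(−1.6598) + e^(−1.8672) + e^(−5.1867) = 0.66038 + 0.19018 + 0.15456 + 0.0055904 = 1.0107.
P₃ = e^(−E₃/kT) / Z = 0.0055904/1.0107 = 0.00553.

0.00553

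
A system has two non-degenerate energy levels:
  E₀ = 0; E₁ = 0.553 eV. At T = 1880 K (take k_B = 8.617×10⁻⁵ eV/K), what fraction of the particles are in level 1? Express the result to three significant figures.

k_BT = 8.617×10⁻⁵ × 1880 K = 0.16200 eV.
Eᵢ/kT = 0, 3.4136.
Z = Σ e^(−Eᵢ/kT) = e^(−0) + e^(−3.4136) = 1.0000 + 0.032922 = 1.0329.
P₁ = e^(−E₁/kT) / Z = 0.032922/1.0329 = 0.0319.

0.0319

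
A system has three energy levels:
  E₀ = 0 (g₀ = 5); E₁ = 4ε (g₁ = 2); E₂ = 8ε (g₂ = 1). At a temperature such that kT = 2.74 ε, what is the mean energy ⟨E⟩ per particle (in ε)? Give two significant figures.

0.41 ε

Eᵢ/kT = 0, 1.460, 2.920.
Z = Σ gᵢe^(−Eᵢ/kT) = 5·e^(−0) + 2·e^(−1.460) + 1·e^(−2.920) = 5.000 + 0.4645 + 0.05393 = 5.518.
⟨E⟩ = Σ Eᵢ gᵢe^(−Eᵢ/kT) / Z = (0·5.000 + 4·0.4645 + 8·0.05393) / 5.518 = 0.41 ε.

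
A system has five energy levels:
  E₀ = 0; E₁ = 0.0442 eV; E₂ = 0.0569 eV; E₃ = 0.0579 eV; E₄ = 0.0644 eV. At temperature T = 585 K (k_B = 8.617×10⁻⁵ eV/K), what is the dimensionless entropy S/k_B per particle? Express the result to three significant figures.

k_BT = 8.617×10⁻⁵ × 585 K = 0.050409 eV.
Eᵢ/kT = 0, 0.87683, 1.1288, 1.1486, 1.2775.
Z = Σ e^(−Eᵢ/kT) = e^(−0) + e^(−0.87683) + e^(−1.1288) + e^(−1.1486) + e^(−1.2775) = 1.0000 + 0.41610 + 0.32342 + 0.31708 + 0.27873 = 2.3353.
⟨E⟩ = Σ EᵢPᵢ = 0.031304 eV.
S/k_B = ln Z + ⟨E⟩/kT = ln(2.3353) + 0.031304/0.050409 = 0.84814 + 0.62100 = 1.47.

1.47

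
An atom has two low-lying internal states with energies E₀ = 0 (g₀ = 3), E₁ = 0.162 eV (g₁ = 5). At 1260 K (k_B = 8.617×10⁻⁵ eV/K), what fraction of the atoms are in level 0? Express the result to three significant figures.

k_BT = 8.617×10⁻⁵ × 1260 K = 0.10857 eV.
Eᵢ/kT = 0, 1.4921.
Z = Σ gᵢe^(−Eᵢ/kT) = 3·e^(−0) + 5·e^(−1.4921) = 3.0000 + 1.1245 = 4.1245.
P₀ = g₀ e^(−E₀/kT) / Z = 3.0000/4.1245 = 0.727.

0.727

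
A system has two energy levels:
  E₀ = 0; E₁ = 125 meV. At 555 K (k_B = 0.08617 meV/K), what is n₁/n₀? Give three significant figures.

k_BT = 0.08617 × 555 K = 47.824 meV.
n₁/n₀ = exp[−(E₁−E₀)/kT] = exp(−(125 meV)/(47.824 meV)) = exp(-2.6138) = 0.0733.

0.0733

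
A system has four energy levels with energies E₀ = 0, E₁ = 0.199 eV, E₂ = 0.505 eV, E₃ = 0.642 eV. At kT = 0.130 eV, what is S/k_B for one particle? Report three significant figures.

Eᵢ/kT = 0, 1.5308, 3.8846, 4.9385.
Z = Σ e^(−Eᵢ/kT) = e^(−0) + e^(−1.5308) + e^(−3.8846) + e^(−4.9385) = 1.0000 + 0.21636 + 0.020556 + 0.0071653 = 1.2441.
⟨E⟩ = Σ EᵢPᵢ = 0.046649 eV.
S/k_B = ln Z + ⟨E⟩/kT = ln(1.2441) + 0.046649/0.130 = 0.21841 + 0.35884 = 0.577.

0.577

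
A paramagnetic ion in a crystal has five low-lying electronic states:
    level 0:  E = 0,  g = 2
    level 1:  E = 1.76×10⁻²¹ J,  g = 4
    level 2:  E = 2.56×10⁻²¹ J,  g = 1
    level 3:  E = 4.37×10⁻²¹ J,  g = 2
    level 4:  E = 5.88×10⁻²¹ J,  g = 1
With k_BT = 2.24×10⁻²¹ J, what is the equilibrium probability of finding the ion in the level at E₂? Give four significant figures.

Eᵢ/kT = 0, 0.785714, 1.14286, 1.95089, 2.62500.
Z = Σ gᵢe^(−Eᵢ/kT) = 2·e^(−0) + 4·e^(−0.785714) + 1·e^(−1.14286) + 2·e^(−1.95089) + 1·e^(−2.62500) = 2.00000 + 1.82318 + 0.318906 + 0.284295 + 0.0724398 = 4.49882.
P₂ = g₂ e^(−E₂/kT) / Z = 0.318906/4.49882 = 0.07089.

0.07089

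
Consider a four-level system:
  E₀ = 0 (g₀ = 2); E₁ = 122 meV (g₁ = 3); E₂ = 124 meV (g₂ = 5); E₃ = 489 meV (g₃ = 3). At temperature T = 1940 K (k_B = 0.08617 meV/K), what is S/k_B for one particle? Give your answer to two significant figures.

k_BT = 0.08617 × 1940 K = 167.2 meV.
Eᵢ/kT = 0, 0.7297, 0.7416, 2.925.
Z = Σ gᵢe^(−Eᵢ/kT) = 2·e^(−0) + 3·e^(−0.7297) + 5·e^(−0.7416) + 3·e^(−2.925) = 2.000 + 1.446 + 2.382 + 0.1610 = 5.989.
⟨E⟩ = Σ EᵢPᵢ = 91.92 meV.
S/k_B = ln Z + ⟨E⟩/kT = ln(5.989) + 91.92/167.2 = 1.790 + 0.5498 = 2.3.

2.3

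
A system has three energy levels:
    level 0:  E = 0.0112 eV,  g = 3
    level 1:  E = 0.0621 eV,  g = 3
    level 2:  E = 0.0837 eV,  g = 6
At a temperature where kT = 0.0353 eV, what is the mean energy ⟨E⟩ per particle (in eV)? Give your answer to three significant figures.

Eᵢ/kT = 0.31728, 1.7592, 2.3711.
Z = Σ gᵢe^(−Eᵢ/kT) = 3·e^(−0.31728) + 3·e^(−1.7592) + 6·e^(−2.3711) = 2.1844 + 0.51655 + 0.56027 = 3.2612.
⟨E⟩ = Σ Eᵢ gᵢe^(−Eᵢ/kT) / Z = (0.0112·2.1844 + 0.0621·0.51655 + 0.0837·0.56027) / 3.2612 = 0.0317 eV.

0.0317 eV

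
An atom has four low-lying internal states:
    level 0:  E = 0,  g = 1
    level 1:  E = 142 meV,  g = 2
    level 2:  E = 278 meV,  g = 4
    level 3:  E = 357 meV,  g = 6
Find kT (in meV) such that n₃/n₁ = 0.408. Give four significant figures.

107.8 meV

n₃/n₁ = (g₃/g₁) exp[−(E₃−E₁)/kT] = 0.408.
⇒ (E₃−E₁)/kT = ln((6/2)/0.408) = ln(7.35294) = 1.99510.
kT = 215 meV / 1.99510 = 107.8 meV.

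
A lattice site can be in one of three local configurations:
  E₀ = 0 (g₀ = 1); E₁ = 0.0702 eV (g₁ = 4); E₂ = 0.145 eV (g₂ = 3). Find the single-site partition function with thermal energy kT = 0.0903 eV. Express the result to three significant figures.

Z = 3.44

Eᵢ/kT = 0, 0.77741, 1.6058.
Z = Σ gᵢe^(−Eᵢ/kT) = 1·e^(−0) + 4·e^(−0.77741) + 3·e^(−1.6058) = 1.0000 + 1.8384 + 0.60219 = 3.4406.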